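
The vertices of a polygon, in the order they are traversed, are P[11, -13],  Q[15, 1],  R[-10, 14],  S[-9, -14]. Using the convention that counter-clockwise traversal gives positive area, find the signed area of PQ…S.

481.5

Cross-terms: 206, 220, 266, 271  ⇒  Σ = 963
Signed area = Σ/2 = 481.5 (positive ⇒ counter-clockwise traversal).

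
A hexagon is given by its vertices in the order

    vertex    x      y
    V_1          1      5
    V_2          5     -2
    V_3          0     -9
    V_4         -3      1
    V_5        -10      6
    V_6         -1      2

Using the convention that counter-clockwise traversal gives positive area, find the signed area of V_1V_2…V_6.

-64

Σ = (-27) + (-45) + (-27) + (-8) + (-14) + (-7) = -128
Signed area = Σ/2 = -64 (negative ⇒ clockwise traversal).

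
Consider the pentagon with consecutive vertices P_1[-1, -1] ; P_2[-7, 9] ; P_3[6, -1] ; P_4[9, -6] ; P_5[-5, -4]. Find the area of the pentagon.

77.5

Apply the surveyor's formula: 2A = Σ (x_i·y_{i+1} − x_{i+1}·y_i), indices taken mod 5.
Σ = (-16) + (-47) + (-27) + (-66) + (1) = -155
Area = |Σ|/2 = 77.5.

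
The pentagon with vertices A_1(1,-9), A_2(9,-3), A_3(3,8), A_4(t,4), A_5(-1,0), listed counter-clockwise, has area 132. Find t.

-10

The doubled signed area Σ (x_i y_{i+1} − x_{i+1} y_i) is linear in t.
With t=0 it equals 184; the coefficient of t is -8 (from the two edges through A_4).
So -8·t + 184 = 2·132 = 264 ⇒ t = -10.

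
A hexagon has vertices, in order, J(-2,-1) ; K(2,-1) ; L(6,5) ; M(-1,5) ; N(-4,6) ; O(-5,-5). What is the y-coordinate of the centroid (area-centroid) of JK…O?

Apply the shoelace formula. First the cross-terms c_i = x_i·y_{i+1} − x_{i+1}·y_i:
  4, 16, 35, 14, 50, -5  ⇒  2A = 114, A = 57.
Then Σ (y_i + y_{i+1})·c_i = 640, so ȳ = 640 / (6·57) = 320/171.

320/171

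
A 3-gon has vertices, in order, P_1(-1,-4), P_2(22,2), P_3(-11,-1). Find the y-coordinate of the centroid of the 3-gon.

Apply Gauss's area formula. First the cross-terms c_i = x_i·y_{i+1} − x_{i+1}·y_i:
  86, 0, 43  ⇒  2A = 129, A = 64.5.
Then Σ (y_i + y_{i+1})·c_i = -387, so ȳ = -387 / (6·64.5) = -1.

-1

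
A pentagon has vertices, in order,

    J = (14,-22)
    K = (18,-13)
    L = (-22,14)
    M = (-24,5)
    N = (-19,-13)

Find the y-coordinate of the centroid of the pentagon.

Apply the shoelace (surveyor's) formula. First the cross-terms c_i = x_i·y_{i+1} − x_{i+1}·y_i:
  214, -34, 226, 407, 600  ⇒  2A = 1413, A = 706.5.
Then Σ (y_i + y_{i+1})·c_i = -27486, so ȳ = -27486 / (6·706.5) = -1018/157.

-1018/157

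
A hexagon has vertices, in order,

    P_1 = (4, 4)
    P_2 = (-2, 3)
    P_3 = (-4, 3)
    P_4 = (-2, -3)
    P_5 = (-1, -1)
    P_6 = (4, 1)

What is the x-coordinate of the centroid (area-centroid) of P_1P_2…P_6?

Apply Gauss's area formula. First the cross-terms c_i = x_i·y_{i+1} − x_{i+1}·y_i:
  20, 6, 18, -1, 3, 12  ⇒  2A = 58, A = 29.
Then Σ (x_i + x_{i+1})·c_i = 4, so x̄ = 4 / (6·29) = 2/87.

2/87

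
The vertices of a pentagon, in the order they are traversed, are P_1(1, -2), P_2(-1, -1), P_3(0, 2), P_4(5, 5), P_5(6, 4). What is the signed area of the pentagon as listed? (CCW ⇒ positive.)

-20.5

P_1→P_2: (1)(-1) − (-1)(-2) = -3
P_2→P_3: (-1)(2) − (0)(-1) = -2
P_3→P_4: (0)(5) − (5)(2) = -10
P_4→P_5: (5)(4) − (6)(5) = -10
P_5→P_1: (6)(-2) − (1)(4) = -16
Σ = -41
Signed area = Σ/2 = -20.5 (negative ⇒ clockwise traversal).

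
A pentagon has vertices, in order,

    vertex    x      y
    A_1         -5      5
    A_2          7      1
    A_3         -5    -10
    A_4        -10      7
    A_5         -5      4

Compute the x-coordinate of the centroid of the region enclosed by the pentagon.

Apply the shoelace formula. First the cross-terms c_i = x_i·y_{i+1} − x_{i+1}·y_i:
  -40, -65, -135, -5, -5  ⇒  2A = -250, A = -125.
Then Σ (x_i + x_{i+1})·c_i = 1940, so x̄ = 1940 / (6·(-125)) = -194/75.

-194/75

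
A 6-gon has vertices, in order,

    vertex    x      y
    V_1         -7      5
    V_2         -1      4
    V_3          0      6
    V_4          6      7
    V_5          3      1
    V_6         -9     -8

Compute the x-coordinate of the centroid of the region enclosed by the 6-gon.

Apply Gauss's area formula. First the cross-terms c_i = x_i·y_{i+1} − x_{i+1}·y_i:
  -23, -6, -36, -15, -15, -101  ⇒  2A = -196, A = -98.
Then Σ (x_i + x_{i+1})·c_i = 1545, so x̄ = 1545 / (6·(-98)) = -515/196.

-515/196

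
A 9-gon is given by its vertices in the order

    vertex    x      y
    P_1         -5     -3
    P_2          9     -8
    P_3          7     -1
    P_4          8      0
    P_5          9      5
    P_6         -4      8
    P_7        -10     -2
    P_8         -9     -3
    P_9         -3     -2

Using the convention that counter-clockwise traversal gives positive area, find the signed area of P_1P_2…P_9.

181

Apply the shoelace (surveyor's) formula: 2A = Σ (x_i·y_{i+1} − x_{i+1}·y_i), indices taken mod 9.
P_1→P_2: (-5)(-8) − (9)(-3) = 67
P_2→P_3: (9)(-1) − (7)(-8) = 47
P_3→P_4: (7)(0) − (8)(-1) = 8
P_4→P_5: (8)(5) − (9)(0) = 40
P_5→P_6: (9)(8) − (-4)(5) = 92
P_6→P_7: (-4)(-2) − (-10)(8) = 88
P_7→P_8: (-10)(-3) − (-9)(-2) = 12
P_8→P_9: (-9)(-2) − (-3)(-3) = 9
P_9→P_1: (-3)(-3) − (-5)(-2) = -1
Σ = 362
Signed area = Σ/2 = 181 (positive ⇒ counter-clockwise traversal).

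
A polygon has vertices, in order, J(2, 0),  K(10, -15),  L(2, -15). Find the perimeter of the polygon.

|JK| = √((8)² + (-15)²) = √289 = 17
|KL| = √((-8)² + (0)²) = √64 = 8
|LJ| = √((0)² + (15)²) = √225 = 15
Perimeter = 17 + 8 + 15 = 40.

40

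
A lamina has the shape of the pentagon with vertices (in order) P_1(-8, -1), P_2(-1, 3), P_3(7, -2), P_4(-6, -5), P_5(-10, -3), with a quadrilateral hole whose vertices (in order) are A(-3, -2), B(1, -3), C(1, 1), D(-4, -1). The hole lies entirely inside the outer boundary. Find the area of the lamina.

57

Outer boundary:
Σ = (-25) + (-19) + (-47) + (-32) + (-14) = -137
Area = |Σ|/2 = 68.5.
Hole:
A→B: (-3)(-3) − (1)(-2) = 11
B→C: (1)(1) − (1)(-3) = 4
C→D: (1)(-1) − (-4)(1) = 3
D→A: (-4)(-2) − (-3)(-1) = 5
Σ = 23
Area = |Σ|/2 = 11.5.
Net area = 68.5 − 11.5 = 57.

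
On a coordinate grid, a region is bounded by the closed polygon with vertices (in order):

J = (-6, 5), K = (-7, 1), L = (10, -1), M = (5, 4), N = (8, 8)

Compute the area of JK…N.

83.5

J→K: (-6)(1) − (-7)(5) = 29
K→L: (-7)(-1) − (10)(1) = -3
L→M: (10)(4) − (5)(-1) = 45
M→N: (5)(8) − (8)(4) = 8
N→J: (8)(5) − (-6)(8) = 88
Σ = 167
Area = |Σ|/2 = 83.5.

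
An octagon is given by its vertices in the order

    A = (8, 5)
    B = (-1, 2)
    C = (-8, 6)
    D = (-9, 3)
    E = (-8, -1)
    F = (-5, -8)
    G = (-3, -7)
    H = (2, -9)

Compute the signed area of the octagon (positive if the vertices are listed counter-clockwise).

143.5

Apply the shoelace (surveyor's) formula: 2A = Σ (x_i·y_{i+1} − x_{i+1}·y_i), indices taken mod 8.
Cross-terms: 21, 10, 30, 33, 59, 11, 41, 82  ⇒  Σ = 287
Signed area = Σ/2 = 143.5 (positive ⇒ counter-clockwise traversal).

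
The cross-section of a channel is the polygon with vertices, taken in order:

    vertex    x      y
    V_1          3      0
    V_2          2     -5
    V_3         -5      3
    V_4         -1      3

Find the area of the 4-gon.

Apply the surveyor's formula: 2A = Σ (x_i·y_{i+1} − x_{i+1}·y_i), indices taken mod 4.
Σ = (-15) + (-19) + (-12) + (-9) = -55
Area = |Σ|/2 = 27.5.

27.5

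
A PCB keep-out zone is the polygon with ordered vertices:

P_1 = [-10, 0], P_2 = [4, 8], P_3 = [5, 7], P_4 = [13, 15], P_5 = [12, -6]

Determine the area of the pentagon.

P_1→P_2: (-10)(8) − (4)(0) = -80
P_2→P_3: (4)(7) − (5)(8) = -12
P_3→P_4: (5)(15) − (13)(7) = -16
P_4→P_5: (13)(-6) − (12)(15) = -258
P_5→P_1: (12)(0) − (-10)(-6) = -60
Σ = -426
Area = |Σ|/2 = 213.

213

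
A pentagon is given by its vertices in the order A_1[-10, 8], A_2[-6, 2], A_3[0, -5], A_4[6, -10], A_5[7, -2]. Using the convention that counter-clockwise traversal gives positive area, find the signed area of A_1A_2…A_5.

Cross-terms: 28, 30, 30, 58, 36  ⇒  Σ = 182
Signed area = Σ/2 = 91 (positive ⇒ counter-clockwise traversal).

91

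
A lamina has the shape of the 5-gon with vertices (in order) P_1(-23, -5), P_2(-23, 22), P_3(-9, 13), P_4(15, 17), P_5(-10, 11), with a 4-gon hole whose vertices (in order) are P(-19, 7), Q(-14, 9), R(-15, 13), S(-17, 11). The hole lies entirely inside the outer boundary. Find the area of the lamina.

Outer boundary:
Σ = (-621) + (-101) + (-348) + (335) + (303) = -432
Area = |Σ|/2 = 216.
Hole:
Σ = (-73) + (-47) + (56) + (90) = 26
Area = |Σ|/2 = 13.
Net area = 216 − 13 = 203.

203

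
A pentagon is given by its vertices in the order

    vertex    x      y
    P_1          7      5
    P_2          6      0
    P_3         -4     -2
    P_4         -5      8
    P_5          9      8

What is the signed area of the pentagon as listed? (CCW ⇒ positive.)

-103.5

Cross-terms: -30, -12, -42, -112, -11  ⇒  Σ = -207
Signed area = Σ/2 = -103.5 (negative ⇒ clockwise traversal).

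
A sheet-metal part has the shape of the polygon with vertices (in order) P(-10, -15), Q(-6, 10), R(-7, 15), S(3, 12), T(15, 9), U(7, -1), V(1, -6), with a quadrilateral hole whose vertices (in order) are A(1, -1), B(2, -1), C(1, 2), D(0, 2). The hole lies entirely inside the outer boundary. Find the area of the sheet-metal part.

Outer boundary:
P→Q: (-10)(10) − (-6)(-15) = -190
Q→R: (-6)(15) − (-7)(10) = -20
R→S: (-7)(12) − (3)(15) = -129
S→T: (3)(9) − (15)(12) = -153
T→U: (15)(-1) − (7)(9) = -78
U→V: (7)(-6) − (1)(-1) = -41
V→P: (1)(-15) − (-10)(-6) = -75
Σ = -686
Area = |Σ|/2 = 343.
Hole:
Σ = (1) + (5) + (2) + (-2) = 6
Area = |Σ|/2 = 3.
Net area = 343 − 3 = 340.

340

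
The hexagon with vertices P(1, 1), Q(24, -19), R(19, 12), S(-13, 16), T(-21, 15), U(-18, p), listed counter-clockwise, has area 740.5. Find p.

Write out the shoelace sum; only the two edges meeting at U involve p:
2·Area = [((-21)·p − (-18)·15) + ((-18)·1 − 1·p)] + 1207
       = -22·p + 1459 = 1481
⇒ p = -1.

-1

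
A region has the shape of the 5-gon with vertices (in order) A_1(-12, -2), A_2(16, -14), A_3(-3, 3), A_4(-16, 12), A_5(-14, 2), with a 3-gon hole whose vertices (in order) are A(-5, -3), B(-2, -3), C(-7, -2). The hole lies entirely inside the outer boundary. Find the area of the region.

201.5

Outer boundary:
Apply Gauss's area formula: 2A = Σ (x_i·y_{i+1} − x_{i+1}·y_i), indices taken mod 5.
Σ = (200) + (6) + (12) + (136) + (52) = 406
Area = |Σ|/2 = 203.
Hole:
A→B: (-5)(-3) − (-2)(-3) = 9
B→C: (-2)(-2) − (-7)(-3) = -17
C→A: (-7)(-3) − (-5)(-2) = 11
Σ = 3
Area = |Σ|/2 = 1.5.
Net area = 203 − 1.5 = 201.5.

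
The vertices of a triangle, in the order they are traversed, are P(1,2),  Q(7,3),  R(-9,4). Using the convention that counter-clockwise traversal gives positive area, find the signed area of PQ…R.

11

Σ = (-11) + (55) + (-22) = 22
Signed area = Σ/2 = 11 (positive ⇒ counter-clockwise traversal).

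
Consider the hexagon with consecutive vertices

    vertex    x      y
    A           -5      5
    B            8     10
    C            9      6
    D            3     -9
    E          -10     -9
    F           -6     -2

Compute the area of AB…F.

Σ = (-90) + (-42) + (-99) + (-117) + (-34) + (-40) = -422
Area = |Σ|/2 = 211.

211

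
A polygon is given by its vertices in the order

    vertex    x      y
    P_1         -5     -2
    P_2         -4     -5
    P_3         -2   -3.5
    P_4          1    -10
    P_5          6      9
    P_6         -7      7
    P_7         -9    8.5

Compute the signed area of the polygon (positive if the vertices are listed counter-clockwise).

Cross-terms: 17, 4, 23.5, 69, 105, 3.5, 60.5  ⇒  Σ = 282.5
Signed area = Σ/2 = 141.25 (positive ⇒ counter-clockwise traversal).

141.25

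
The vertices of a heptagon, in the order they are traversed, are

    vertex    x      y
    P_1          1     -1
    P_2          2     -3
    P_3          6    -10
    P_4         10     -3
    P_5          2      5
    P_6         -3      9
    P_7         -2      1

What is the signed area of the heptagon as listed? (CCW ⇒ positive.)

92

Apply the shoelace formula: 2A = Σ (x_i·y_{i+1} − x_{i+1}·y_i), indices taken mod 7.
Σ = (-1) + (-2) + (82) + (56) + (33) + (15) + (1) = 184
Signed area = Σ/2 = 92 (positive ⇒ counter-clockwise traversal).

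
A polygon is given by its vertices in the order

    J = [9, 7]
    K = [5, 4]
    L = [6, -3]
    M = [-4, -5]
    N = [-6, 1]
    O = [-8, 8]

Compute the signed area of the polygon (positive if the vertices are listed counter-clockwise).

-141

Apply the shoelace (surveyor's) formula: 2A = Σ (x_i·y_{i+1} − x_{i+1}·y_i), indices taken mod 6.
J→K: (9)(4) − (5)(7) = 1
K→L: (5)(-3) − (6)(4) = -39
L→M: (6)(-5) − (-4)(-3) = -42
M→N: (-4)(1) − (-6)(-5) = -34
N→O: (-6)(8) − (-8)(1) = -40
O→J: (-8)(7) − (9)(8) = -128
Σ = -282
Signed area = Σ/2 = -141 (negative ⇒ clockwise traversal).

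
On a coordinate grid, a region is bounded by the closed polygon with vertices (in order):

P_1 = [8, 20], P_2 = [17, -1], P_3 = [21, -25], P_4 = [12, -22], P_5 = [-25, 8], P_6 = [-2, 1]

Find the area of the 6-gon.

P_1→P_2: (8)(-1) − (17)(20) = -348
P_2→P_3: (17)(-25) − (21)(-1) = -404
P_3→P_4: (21)(-22) − (12)(-25) = -162
P_4→P_5: (12)(8) − (-25)(-22) = -454
P_5→P_6: (-25)(1) − (-2)(8) = -9
P_6→P_1: (-2)(20) − (8)(1) = -48
Σ = -1425
Area = |Σ|/2 = 712.5.

712.5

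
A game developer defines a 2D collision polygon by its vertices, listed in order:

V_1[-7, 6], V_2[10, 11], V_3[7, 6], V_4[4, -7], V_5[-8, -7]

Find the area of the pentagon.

Apply Gauss's area formula: 2A = Σ (x_i·y_{i+1} − x_{i+1}·y_i), indices taken mod 5.
Σ = (-137) + (-17) + (-73) + (-84) + (-97) = -408
Area = |Σ|/2 = 204.

204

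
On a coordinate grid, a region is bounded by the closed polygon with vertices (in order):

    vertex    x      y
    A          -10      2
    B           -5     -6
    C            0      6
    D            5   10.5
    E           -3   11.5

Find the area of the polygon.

104

Cross-terms: 70, -30, -30, 89, 109  ⇒  Σ = 208
Area = |Σ|/2 = 104.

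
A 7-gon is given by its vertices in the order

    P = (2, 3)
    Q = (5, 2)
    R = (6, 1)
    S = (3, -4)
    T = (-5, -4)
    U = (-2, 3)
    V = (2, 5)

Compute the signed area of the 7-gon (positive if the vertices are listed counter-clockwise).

-60

Apply the shoelace formula: 2A = Σ (x_i·y_{i+1} − x_{i+1}·y_i), indices taken mod 7.
Cross-terms: -11, -7, -27, -32, -23, -16, -4  ⇒  Σ = -120
Signed area = Σ/2 = -60 (negative ⇒ clockwise traversal).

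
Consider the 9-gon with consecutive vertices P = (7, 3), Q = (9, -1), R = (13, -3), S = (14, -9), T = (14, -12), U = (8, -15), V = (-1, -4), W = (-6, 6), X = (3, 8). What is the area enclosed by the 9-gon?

P→Q: (7)(-1) − (9)(3) = -34
Q→R: (9)(-3) − (13)(-1) = -14
R→S: (13)(-9) − (14)(-3) = -75
S→T: (14)(-12) − (14)(-9) = -42
T→U: (14)(-15) − (8)(-12) = -114
U→V: (8)(-4) − (-1)(-15) = -47
V→W: (-1)(6) − (-6)(-4) = -30
W→X: (-6)(8) − (3)(6) = -66
X→P: (3)(3) − (7)(8) = -47
Σ = -469
Area = |Σ|/2 = 234.5.

234.5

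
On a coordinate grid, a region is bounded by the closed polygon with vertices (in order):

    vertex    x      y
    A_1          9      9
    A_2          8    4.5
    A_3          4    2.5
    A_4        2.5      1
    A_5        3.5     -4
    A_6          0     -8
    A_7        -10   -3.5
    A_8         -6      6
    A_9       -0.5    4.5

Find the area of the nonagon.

151.625

Apply the shoelace (surveyor's) formula: 2A = Σ (x_i·y_{i+1} − x_{i+1}·y_i), indices taken mod 9.
A_1→A_2: (9)(4.5) − (8)(9) = -31.5
A_2→A_3: (8)(2.5) − (4)(4.5) = 2
A_3→A_4: (4)(1) − (2.5)(2.5) = -2.25
A_4→A_5: (2.5)(-4) − (3.5)(1) = -13.5
A_5→A_6: (3.5)(-8) − (0)(-4) = -28
A_6→A_7: (0)(-3.5) − (-10)(-8) = -80
A_7→A_8: (-10)(6) − (-6)(-3.5) = -81
A_8→A_9: (-6)(4.5) − (-0.5)(6) = -24
A_9→A_1: (-0.5)(9) − (9)(4.5) = -45
Σ = -303.25
Area = |Σ|/2 = 151.625.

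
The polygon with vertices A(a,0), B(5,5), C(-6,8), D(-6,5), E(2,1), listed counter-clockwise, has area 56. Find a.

10

Write out the shoelace sum; only the two edges meeting at A involve a:
2·Area = [(2·0 − a·1) + (a·5 − 5·0)] + 72
       = 4·a + 72 = 112
⇒ a = 10.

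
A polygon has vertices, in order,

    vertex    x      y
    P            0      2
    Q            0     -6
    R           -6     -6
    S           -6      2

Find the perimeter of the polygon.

|PQ| = √((0)² + (-8)²) = √64 = 8
|QR| = √((-6)² + (0)²) = √36 = 6
|RS| = √((0)² + (8)²) = √64 = 8
|SP| = √((6)² + (0)²) = √36 = 6
Perimeter = 8 + 6 + 8 + 6 = 28.

28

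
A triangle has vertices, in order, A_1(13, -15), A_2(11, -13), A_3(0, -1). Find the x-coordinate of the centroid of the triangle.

8

Apply the shoelace (surveyor's) formula. First the cross-terms c_i = x_i·y_{i+1} − x_{i+1}·y_i:
  -4, -11, 13  ⇒  2A = -2, A = -1.
Then Σ (x_i + x_{i+1})·c_i = -48, so x̄ = -48 / (6·(-1)) = 8.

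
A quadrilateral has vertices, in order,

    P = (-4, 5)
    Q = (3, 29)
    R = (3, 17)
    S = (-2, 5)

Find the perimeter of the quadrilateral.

|PQ| = √((7)² + (24)²) = √625 = 25
|QR| = √((0)² + (-12)²) = √144 = 12
|RS| = √((-5)² + (-12)²) = √169 = 13
|SP| = √((-2)² + (0)²) = √4 = 2
Perimeter = 25 + 12 + 13 + 2 = 52.

52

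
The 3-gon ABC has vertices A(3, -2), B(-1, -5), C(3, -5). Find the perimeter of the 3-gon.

|AB| = √((-4)² + (-3)²) = √25 = 5
|BC| = √((4)² + (0)²) = √16 = 4
|CA| = √((0)² + (3)²) = √9 = 3
Perimeter = 5 + 4 + 3 = 12.

12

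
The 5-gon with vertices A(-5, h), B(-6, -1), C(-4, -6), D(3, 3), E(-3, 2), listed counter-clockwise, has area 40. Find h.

4

The doubled signed area Σ (x_i y_{i+1} − x_{i+1} y_i) is linear in h.
With h=0 it equals 68; the coefficient of h is 3 (from the two edges through A).
So 3·h + 68 = 2·40 = 80 ⇒ h = 4.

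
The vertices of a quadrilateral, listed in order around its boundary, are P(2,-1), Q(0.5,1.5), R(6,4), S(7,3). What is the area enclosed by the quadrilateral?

13.25

Apply the surveyor's formula: 2A = Σ (x_i·y_{i+1} − x_{i+1}·y_i), indices taken mod 4.
Cross-terms: 3.5, -7, -10, -13  ⇒  Σ = -26.5
Area = |Σ|/2 = 13.25.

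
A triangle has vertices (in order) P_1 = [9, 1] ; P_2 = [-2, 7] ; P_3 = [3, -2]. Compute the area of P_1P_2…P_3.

34.5

Apply the surveyor's formula: 2A = Σ (x_i·y_{i+1} − x_{i+1}·y_i), indices taken mod 3.
Σ = (65) + (-17) + (21) = 69
Area = |Σ|/2 = 34.5.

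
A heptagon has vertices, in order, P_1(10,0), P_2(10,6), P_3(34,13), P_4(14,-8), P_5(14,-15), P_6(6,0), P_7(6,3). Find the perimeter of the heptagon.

92

|P_1P_2| = √((0)² + (6)²) = √36 = 6
|P_2P_3| = √((24)² + (7)²) = √625 = 25
|P_3P_4| = √((-20)² + (-21)²) = √841 = 29
|P_4P_5| = √((0)² + (-7)²) = √49 = 7
|P_5P_6| = √((-8)² + (15)²) = √289 = 17
|P_6P_7| = √((0)² + (3)²) = √9 = 3
|P_7P_1| = √((4)² + (-3)²) = √25 = 5
Perimeter = 6 + 25 + 29 + 7 + 17 + 3 + 5 = 92.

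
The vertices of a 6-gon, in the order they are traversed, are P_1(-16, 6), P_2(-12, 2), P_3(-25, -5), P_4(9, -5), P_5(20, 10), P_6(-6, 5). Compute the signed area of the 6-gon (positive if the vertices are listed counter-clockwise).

Σ = (40) + (110) + (170) + (190) + (160) + (44) = 714
Signed area = Σ/2 = 357 (positive ⇒ counter-clockwise traversal).

357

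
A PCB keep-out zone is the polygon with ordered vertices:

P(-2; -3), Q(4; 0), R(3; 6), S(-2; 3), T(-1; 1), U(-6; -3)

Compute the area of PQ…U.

Cross-terms: 12, 24, 21, 1, 9, 12  ⇒  Σ = 79
Area = |Σ|/2 = 39.5.

39.5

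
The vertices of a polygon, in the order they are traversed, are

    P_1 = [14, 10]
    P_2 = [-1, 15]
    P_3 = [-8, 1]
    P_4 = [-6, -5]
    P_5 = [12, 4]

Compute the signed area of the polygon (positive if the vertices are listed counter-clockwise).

Σ = (220) + (119) + (46) + (36) + (64) = 485
Signed area = Σ/2 = 242.5 (positive ⇒ counter-clockwise traversal).

242.5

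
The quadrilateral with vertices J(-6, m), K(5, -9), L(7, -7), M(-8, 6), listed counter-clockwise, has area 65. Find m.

-2

The doubled signed area Σ (x_i y_{i+1} − x_{i+1} y_i) is linear in m.
With m=0 it equals 104; the coefficient of m is -13 (from the two edges through J).
So -13·m + 104 = 2·65 = 130 ⇒ m = -2.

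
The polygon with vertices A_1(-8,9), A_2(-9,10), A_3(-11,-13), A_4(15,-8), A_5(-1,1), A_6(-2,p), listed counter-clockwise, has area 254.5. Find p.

1

The doubled signed area Σ (x_i y_{i+1} − x_{i+1} y_i) is linear in p.
With p=0 it equals 502; the coefficient of p is 7 (from the two edges through A_6).
So 7·p + 502 = 2·254.5 = 509 ⇒ p = 1.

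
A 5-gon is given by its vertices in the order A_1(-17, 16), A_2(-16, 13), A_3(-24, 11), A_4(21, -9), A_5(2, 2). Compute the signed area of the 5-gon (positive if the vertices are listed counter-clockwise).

141

Cross-terms: 35, 136, -15, 60, 66  ⇒  Σ = 282
Signed area = Σ/2 = 141 (positive ⇒ counter-clockwise traversal).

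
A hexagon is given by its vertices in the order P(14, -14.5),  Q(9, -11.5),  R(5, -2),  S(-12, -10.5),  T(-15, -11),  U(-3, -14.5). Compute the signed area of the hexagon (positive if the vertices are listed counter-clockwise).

169

Apply the shoelace (surveyor's) formula: 2A = Σ (x_i·y_{i+1} − x_{i+1}·y_i), indices taken mod 6.
P→Q: (14)(-11.5) − (9)(-14.5) = -30.5
Q→R: (9)(-2) − (5)(-11.5) = 39.5
R→S: (5)(-10.5) − (-12)(-2) = -76.5
S→T: (-12)(-11) − (-15)(-10.5) = -25.5
T→U: (-15)(-14.5) − (-3)(-11) = 184.5
U→P: (-3)(-14.5) − (14)(-14.5) = 246.5
Σ = 338
Signed area = Σ/2 = 169 (positive ⇒ counter-clockwise traversal).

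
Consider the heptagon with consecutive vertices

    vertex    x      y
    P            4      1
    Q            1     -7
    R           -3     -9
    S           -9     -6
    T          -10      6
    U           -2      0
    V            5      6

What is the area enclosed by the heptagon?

127.5

Apply the shoelace (surveyor's) formula: 2A = Σ (x_i·y_{i+1} − x_{i+1}·y_i), indices taken mod 7.
Cross-terms: -29, -30, -63, -114, 12, -12, -19  ⇒  Σ = -255
Area = |Σ|/2 = 127.5.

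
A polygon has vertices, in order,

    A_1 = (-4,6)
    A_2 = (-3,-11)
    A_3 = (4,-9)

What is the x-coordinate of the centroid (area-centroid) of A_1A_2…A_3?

-1

Apply Gauss's area formula. First the cross-terms c_i = x_i·y_{i+1} − x_{i+1}·y_i:
  62, 71, -12  ⇒  2A = 121, A = 60.5.
Then Σ (x_i + x_{i+1})·c_i = -363, so x̄ = -363 / (6·60.5) = -1.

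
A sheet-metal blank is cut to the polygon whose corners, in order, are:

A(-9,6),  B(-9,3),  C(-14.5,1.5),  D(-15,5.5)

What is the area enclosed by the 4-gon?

Apply the shoelace formula: 2A = Σ (x_i·y_{i+1} − x_{i+1}·y_i), indices taken mod 4.
Σ = (27) + (30) + (-57.25) + (-40.5) = -40.75
Area = |Σ|/2 = 20.375.

20.375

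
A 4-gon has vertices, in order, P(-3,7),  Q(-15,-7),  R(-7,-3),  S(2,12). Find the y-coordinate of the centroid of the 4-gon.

48/47

Apply the surveyor's formula. First the cross-terms c_i = x_i·y_{i+1} − x_{i+1}·y_i:
  126, -4, -78, 50  ⇒  2A = 94, A = 47.
Then Σ (y_i + y_{i+1})·c_i = 288, so ȳ = 288 / (6·47) = 48/47.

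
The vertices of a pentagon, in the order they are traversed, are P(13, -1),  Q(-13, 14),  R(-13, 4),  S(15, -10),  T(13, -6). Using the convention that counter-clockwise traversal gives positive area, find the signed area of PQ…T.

Apply the surveyor's formula: 2A = Σ (x_i·y_{i+1} − x_{i+1}·y_i), indices taken mod 5.
Σ = (169) + (130) + (70) + (40) + (65) = 474
Signed area = Σ/2 = 237 (positive ⇒ counter-clockwise traversal).

237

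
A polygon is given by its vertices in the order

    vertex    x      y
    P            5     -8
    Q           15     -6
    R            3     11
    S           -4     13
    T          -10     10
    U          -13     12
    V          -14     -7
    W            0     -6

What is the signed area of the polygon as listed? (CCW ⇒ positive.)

Σ = (90) + (183) + (83) + (90) + (10) + (259) + (84) + (30) = 829
Signed area = Σ/2 = 414.5 (positive ⇒ counter-clockwise traversal).

414.5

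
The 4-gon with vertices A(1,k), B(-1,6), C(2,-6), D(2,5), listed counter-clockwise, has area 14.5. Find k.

Write out the shoelace sum; only the two edges meeting at A involve k:
2·Area = [(2·k − 1·5) + (1·6 − (-1)·k)] + 16
       = 3·k + 17 = 29
⇒ k = 4.

4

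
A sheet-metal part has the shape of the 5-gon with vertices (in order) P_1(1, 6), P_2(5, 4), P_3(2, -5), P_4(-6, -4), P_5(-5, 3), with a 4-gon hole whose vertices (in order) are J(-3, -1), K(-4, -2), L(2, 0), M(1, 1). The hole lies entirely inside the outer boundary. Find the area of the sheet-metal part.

Outer boundary:
Apply the shoelace (surveyor's) formula: 2A = Σ (x_i·y_{i+1} − x_{i+1}·y_i), indices taken mod 5.
Σ = (-26) + (-33) + (-38) + (-38) + (-33) = -168
Area = |Σ|/2 = 84.
Hole:
Σ = (2) + (4) + (2) + (2) = 10
Area = |Σ|/2 = 5.
Net area = 84 − 5 = 79.

79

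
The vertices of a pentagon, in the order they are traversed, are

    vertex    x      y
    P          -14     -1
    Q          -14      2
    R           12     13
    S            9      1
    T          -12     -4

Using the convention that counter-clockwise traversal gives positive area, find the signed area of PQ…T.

-210.5

Apply Gauss's area formula: 2A = Σ (x_i·y_{i+1} − x_{i+1}·y_i), indices taken mod 5.
Σ = (-42) + (-206) + (-105) + (-24) + (-44) = -421
Signed area = Σ/2 = -210.5 (negative ⇒ clockwise traversal).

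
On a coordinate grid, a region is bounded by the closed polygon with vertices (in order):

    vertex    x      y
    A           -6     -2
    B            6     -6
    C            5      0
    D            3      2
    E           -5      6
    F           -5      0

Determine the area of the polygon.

Apply the surveyor's formula: 2A = Σ (x_i·y_{i+1} − x_{i+1}·y_i), indices taken mod 6.
Σ = (48) + (30) + (10) + (28) + (30) + (10) = 156
Area = |Σ|/2 = 78.

78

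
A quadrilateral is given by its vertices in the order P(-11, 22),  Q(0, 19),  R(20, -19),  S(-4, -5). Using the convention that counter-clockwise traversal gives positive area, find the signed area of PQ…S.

Apply Gauss's area formula: 2A = Σ (x_i·y_{i+1} − x_{i+1}·y_i), indices taken mod 4.
P→Q: (-11)(19) − (0)(22) = -209
Q→R: (0)(-19) − (20)(19) = -380
R→S: (20)(-5) − (-4)(-19) = -176
S→P: (-4)(22) − (-11)(-5) = -143
Σ = -908
Signed area = Σ/2 = -454 (negative ⇒ clockwise traversal).

-454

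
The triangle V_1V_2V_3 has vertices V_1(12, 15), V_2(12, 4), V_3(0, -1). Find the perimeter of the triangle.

44

|V_1V_2| = √((0)² + (-11)²) = √121 = 11
|V_2V_3| = √((-12)² + (-5)²) = √169 = 13
|V_3V_1| = √((12)² + (16)²) = √400 = 20
Perimeter = 11 + 13 + 20 = 44.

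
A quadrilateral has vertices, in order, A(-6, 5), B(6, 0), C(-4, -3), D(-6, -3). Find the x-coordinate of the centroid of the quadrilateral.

Apply the shoelace formula. First the cross-terms c_i = x_i·y_{i+1} − x_{i+1}·y_i:
  -30, -18, -6, -48  ⇒  2A = -102, A = -51.
Then Σ (x_i + x_{i+1})·c_i = 600, so x̄ = 600 / (6·(-51)) = -100/51.

-100/51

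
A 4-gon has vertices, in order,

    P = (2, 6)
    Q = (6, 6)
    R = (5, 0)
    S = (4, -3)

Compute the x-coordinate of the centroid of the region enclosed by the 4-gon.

Apply the shoelace formula. First the cross-terms c_i = x_i·y_{i+1} − x_{i+1}·y_i:
  -24, -30, -15, 30  ⇒  2A = -39, A = -19.5.
Then Σ (x_i + x_{i+1})·c_i = -477, so x̄ = -477 / (6·(-19.5)) = 53/13.

53/13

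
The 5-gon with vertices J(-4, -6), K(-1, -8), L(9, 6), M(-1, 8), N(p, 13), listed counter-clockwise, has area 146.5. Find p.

The doubled signed area Σ (x_i y_{i+1} − x_{i+1} y_i) is linear in p.
With p=0 it equals 209; the coefficient of p is -14 (from the two edges through N).
So -14·p + 209 = 2·146.5 = 293 ⇒ p = -6.

-6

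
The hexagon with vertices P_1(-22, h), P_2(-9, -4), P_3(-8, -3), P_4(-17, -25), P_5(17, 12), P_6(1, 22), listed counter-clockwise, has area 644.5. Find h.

-1

The doubled signed area Σ (x_i y_{i+1} − x_{i+1} y_i) is linear in h.
With h=0 it equals 1299; the coefficient of h is 10 (from the two edges through P_1).
So 10·h + 1299 = 2·644.5 = 1289 ⇒ h = -1.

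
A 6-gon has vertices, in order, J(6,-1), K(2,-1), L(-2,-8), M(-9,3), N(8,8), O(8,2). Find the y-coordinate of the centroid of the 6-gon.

83/66

Apply the shoelace (surveyor's) formula. First the cross-terms c_i = x_i·y_{i+1} − x_{i+1}·y_i:
  -4, -18, -78, -96, -48, -20  ⇒  2A = -264, A = -132.
Then Σ (y_i + y_{i+1})·c_i = -996, so ȳ = -996 / (6·(-132)) = 83/66.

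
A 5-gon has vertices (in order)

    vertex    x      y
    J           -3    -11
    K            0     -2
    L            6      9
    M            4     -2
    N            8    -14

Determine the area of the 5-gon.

Apply the surveyor's formula: 2A = Σ (x_i·y_{i+1} − x_{i+1}·y_i), indices taken mod 5.
Cross-terms: 6, 12, -48, -40, -130  ⇒  Σ = -200
Area = |Σ|/2 = 100.

100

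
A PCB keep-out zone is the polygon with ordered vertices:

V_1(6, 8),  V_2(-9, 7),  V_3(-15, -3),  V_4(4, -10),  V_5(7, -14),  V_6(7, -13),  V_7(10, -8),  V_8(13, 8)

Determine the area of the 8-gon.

Apply the shoelace formula: 2A = Σ (x_i·y_{i+1} − x_{i+1}·y_i), indices taken mod 8.
Σ = (114) + (132) + (162) + (14) + (7) + (74) + (184) + (56) = 743
Area = |Σ|/2 = 371.5.

371.5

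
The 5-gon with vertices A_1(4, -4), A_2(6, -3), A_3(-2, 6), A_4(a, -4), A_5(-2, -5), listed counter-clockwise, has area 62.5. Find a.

Write out the shoelace sum; only the two edges meeting at A_4 involve a:
2·Area = [((-2)·(-4) − a·6) + (a·(-5) − (-2)·(-4))] + 70
       = -11·a + 70 = 125
⇒ a = -5.

-5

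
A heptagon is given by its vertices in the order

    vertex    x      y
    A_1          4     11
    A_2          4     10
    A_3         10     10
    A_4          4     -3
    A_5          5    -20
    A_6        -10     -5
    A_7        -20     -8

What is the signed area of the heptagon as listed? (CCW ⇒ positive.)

-316

Apply the shoelace (surveyor's) formula: 2A = Σ (x_i·y_{i+1} − x_{i+1}·y_i), indices taken mod 7.
Cross-terms: -4, -60, -70, -65, -225, -20, -188  ⇒  Σ = -632
Signed area = Σ/2 = -316 (negative ⇒ clockwise traversal).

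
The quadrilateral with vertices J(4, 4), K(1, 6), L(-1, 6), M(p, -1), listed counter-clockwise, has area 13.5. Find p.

The doubled signed area Σ (x_i y_{i+1} − x_{i+1} y_i) is linear in p.
With p=0 it equals 37; the coefficient of p is -2 (from the two edges through M).
So -2·p + 37 = 2·13.5 = 27 ⇒ p = 5.

5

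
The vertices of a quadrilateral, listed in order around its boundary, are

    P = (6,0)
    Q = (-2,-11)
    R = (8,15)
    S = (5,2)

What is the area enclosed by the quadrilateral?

Apply the shoelace formula: 2A = Σ (x_i·y_{i+1} − x_{i+1}·y_i), indices taken mod 4.
Σ = (-66) + (58) + (-59) + (-12) = -79
Area = |Σ|/2 = 39.5.

39.5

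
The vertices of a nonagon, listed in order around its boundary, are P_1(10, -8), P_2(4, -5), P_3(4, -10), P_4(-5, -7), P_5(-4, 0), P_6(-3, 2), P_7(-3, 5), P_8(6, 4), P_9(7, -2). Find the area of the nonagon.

Apply the shoelace (surveyor's) formula: 2A = Σ (x_i·y_{i+1} − x_{i+1}·y_i), indices taken mod 9.
Cross-terms: -18, -20, -78, -28, -8, -9, -42, -40, -36  ⇒  Σ = -279
Area = |Σ|/2 = 139.5.

139.5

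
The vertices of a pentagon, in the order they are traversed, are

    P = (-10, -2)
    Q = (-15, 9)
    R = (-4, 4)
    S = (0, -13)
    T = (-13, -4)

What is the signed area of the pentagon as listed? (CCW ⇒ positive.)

Apply Gauss's area formula: 2A = Σ (x_i·y_{i+1} − x_{i+1}·y_i), indices taken mod 5.
Σ = (-120) + (-24) + (52) + (-169) + (-14) = -275
Signed area = Σ/2 = -137.5 (negative ⇒ clockwise traversal).

-137.5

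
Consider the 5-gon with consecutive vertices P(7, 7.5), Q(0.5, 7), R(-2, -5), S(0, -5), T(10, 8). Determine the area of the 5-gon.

Apply the shoelace formula: 2A = Σ (x_i·y_{i+1} − x_{i+1}·y_i), indices taken mod 5.
Σ = (45.25) + (11.5) + (10) + (50) + (19) = 135.75
Area = |Σ|/2 = 67.875.

67.875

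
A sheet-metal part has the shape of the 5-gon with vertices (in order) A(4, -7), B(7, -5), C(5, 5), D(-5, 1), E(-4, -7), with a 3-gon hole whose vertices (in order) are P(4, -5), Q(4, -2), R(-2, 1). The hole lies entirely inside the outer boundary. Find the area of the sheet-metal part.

Outer boundary:
Apply the shoelace formula: 2A = Σ (x_i·y_{i+1} − x_{i+1}·y_i), indices taken mod 5.
Σ = (29) + (60) + (30) + (39) + (56) = 214
Area = |Σ|/2 = 107.
Hole:
Apply Gauss's area formula: 2A = Σ (x_i·y_{i+1} − x_{i+1}·y_i), indices taken mod 3.
P→Q: (4)(-2) − (4)(-5) = 12
Q→R: (4)(1) − (-2)(-2) = 0
R→P: (-2)(-5) − (4)(1) = 6
Σ = 18
Area = |Σ|/2 = 9.
Net area = 107 − 9 = 98.

98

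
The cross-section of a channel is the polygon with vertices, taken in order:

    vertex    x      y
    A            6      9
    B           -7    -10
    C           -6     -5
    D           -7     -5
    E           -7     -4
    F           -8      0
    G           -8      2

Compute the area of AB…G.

Cross-terms: 3, -25, -5, -7, -32, -16, -84  ⇒  Σ = -166
Area = |Σ|/2 = 83.

83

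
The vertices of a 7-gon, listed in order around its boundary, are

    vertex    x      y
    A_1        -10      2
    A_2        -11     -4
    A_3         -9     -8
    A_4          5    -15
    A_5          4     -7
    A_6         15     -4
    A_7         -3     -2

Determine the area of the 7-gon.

167.5

A_1→A_2: (-10)(-4) − (-11)(2) = 62
A_2→A_3: (-11)(-8) − (-9)(-4) = 52
A_3→A_4: (-9)(-15) − (5)(-8) = 175
A_4→A_5: (5)(-7) − (4)(-15) = 25
A_5→A_6: (4)(-4) − (15)(-7) = 89
A_6→A_7: (15)(-2) − (-3)(-4) = -42
A_7→A_1: (-3)(2) − (-10)(-2) = -26
Σ = 335
Area = |Σ|/2 = 167.5.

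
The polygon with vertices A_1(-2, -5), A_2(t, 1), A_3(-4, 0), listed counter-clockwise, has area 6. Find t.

Write out the shoelace sum; only the two edges meeting at A_2 involve t:
2·Area = [((-2)·1 − t·(-5)) + (t·0 − (-4)·1)] + 20
       = 5·t + 22 = 12
⇒ t = -2.

-2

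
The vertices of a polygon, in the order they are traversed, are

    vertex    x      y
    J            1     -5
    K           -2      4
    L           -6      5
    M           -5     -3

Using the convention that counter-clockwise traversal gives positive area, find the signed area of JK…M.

Apply the shoelace formula: 2A = Σ (x_i·y_{i+1} − x_{i+1}·y_i), indices taken mod 4.
Cross-terms: -6, 14, 43, 28  ⇒  Σ = 79
Signed area = Σ/2 = 39.5 (positive ⇒ counter-clockwise traversal).

39.5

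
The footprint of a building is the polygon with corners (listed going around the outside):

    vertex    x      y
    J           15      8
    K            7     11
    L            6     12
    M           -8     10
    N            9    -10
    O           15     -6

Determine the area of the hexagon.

289.5

Apply Gauss's area formula: 2A = Σ (x_i·y_{i+1} − x_{i+1}·y_i), indices taken mod 6.
Σ = (109) + (18) + (156) + (-10) + (96) + (210) = 579
Area = |Σ|/2 = 289.5.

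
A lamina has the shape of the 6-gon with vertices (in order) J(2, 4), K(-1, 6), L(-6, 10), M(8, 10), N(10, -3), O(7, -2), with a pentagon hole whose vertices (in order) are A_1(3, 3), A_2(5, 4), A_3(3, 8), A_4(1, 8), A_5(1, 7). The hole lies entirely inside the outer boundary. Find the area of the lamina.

Outer boundary:
Apply the shoelace (surveyor's) formula: 2A = Σ (x_i·y_{i+1} − x_{i+1}·y_i), indices taken mod 6.
Σ = (16) + (26) + (-140) + (-124) + (1) + (32) = -189
Area = |Σ|/2 = 94.5.
Hole:
Σ = (-3) + (28) + (16) + (-1) + (-18) = 22
Area = |Σ|/2 = 11.
Net area = 94.5 − 11 = 83.5.

83.5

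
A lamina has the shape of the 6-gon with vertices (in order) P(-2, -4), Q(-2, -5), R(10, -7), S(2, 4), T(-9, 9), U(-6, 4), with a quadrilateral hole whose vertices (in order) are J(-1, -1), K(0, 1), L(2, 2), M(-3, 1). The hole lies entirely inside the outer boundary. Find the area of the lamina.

107.5

Outer boundary:
Apply Gauss's area formula: 2A = Σ (x_i·y_{i+1} − x_{i+1}·y_i), indices taken mod 6.
Σ = (2) + (64) + (54) + (54) + (18) + (32) = 224
Area = |Σ|/2 = 112.
Hole:
Apply the shoelace (surveyor's) formula: 2A = Σ (x_i·y_{i+1} − x_{i+1}·y_i), indices taken mod 4.
J→K: (-1)(1) − (0)(-1) = -1
K→L: (0)(2) − (2)(1) = -2
L→M: (2)(1) − (-3)(2) = 8
M→J: (-3)(-1) − (-1)(1) = 4
Σ = 9
Area = |Σ|/2 = 4.5.
Net area = 112 − 4.5 = 107.5.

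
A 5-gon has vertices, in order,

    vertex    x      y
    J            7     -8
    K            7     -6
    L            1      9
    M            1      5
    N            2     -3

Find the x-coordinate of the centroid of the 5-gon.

746/213

Apply the surveyor's formula. First the cross-terms c_i = x_i·y_{i+1} − x_{i+1}·y_i:
  14, 69, -4, -13, 5  ⇒  2A = 71, A = 35.5.
Then Σ (x_i + x_{i+1})·c_i = 746, so x̄ = 746 / (6·35.5) = 746/213.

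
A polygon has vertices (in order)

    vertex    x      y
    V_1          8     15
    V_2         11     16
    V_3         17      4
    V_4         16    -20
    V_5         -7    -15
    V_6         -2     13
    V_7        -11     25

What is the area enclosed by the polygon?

Apply the shoelace (surveyor's) formula: 2A = Σ (x_i·y_{i+1} − x_{i+1}·y_i), indices taken mod 7.
Σ = (-37) + (-228) + (-404) + (-380) + (-121) + (93) + (-365) = -1442
Area = |Σ|/2 = 721.

721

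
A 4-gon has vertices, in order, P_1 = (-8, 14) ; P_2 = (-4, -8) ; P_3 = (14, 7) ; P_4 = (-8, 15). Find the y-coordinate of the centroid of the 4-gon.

1120/239

Apply the shoelace formula. First the cross-terms c_i = x_i·y_{i+1} − x_{i+1}·y_i:
  120, 84, 266, 8  ⇒  2A = 478, A = 239.
Then Σ (y_i + y_{i+1})·c_i = 6720, so ȳ = 6720 / (6·239) = 1120/239.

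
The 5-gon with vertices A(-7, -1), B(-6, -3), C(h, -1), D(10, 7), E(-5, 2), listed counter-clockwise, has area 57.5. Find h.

1

Write out the shoelace sum; only the two edges meeting at C involve h:
2·Area = [((-6)·(-1) − h·(-3)) + (h·7 − 10·(-1))] + 89
       = 10·h + 105 = 115
⇒ h = 1.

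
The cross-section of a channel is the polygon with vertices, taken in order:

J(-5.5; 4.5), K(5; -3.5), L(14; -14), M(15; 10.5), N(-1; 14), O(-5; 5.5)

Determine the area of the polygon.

Apply Gauss's area formula: 2A = Σ (x_i·y_{i+1} − x_{i+1}·y_i), indices taken mod 6.
Σ = (-3.25) + (-21) + (357) + (220.5) + (64.5) + (7.75) = 625.5
Area = |Σ|/2 = 312.75.

312.75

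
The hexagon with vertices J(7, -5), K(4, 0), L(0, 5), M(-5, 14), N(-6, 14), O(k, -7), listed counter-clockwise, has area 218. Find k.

The doubled signed area Σ (x_i y_{i+1} − x_{i+1} y_i) is linear in k.
With k=0 it equals 170; the coefficient of k is -19 (from the two edges through O).
So -19·k + 170 = 2·218 = 436 ⇒ k = -14.

-14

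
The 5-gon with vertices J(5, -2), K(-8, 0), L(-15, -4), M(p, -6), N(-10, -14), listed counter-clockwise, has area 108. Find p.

-8

Write out the shoelace sum; only the two edges meeting at M involve p:
2·Area = [((-15)·(-6) − p·(-4)) + (p·(-14) − (-10)·(-6))] + 106
       = -10·p + 136 = 216
⇒ p = -8.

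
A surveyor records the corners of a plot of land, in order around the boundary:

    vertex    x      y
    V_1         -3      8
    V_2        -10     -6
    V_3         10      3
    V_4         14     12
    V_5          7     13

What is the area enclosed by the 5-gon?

Apply the shoelace formula: 2A = Σ (x_i·y_{i+1} − x_{i+1}·y_i), indices taken mod 5.
Cross-terms: 98, 30, 78, 98, 95  ⇒  Σ = 399
Area = |Σ|/2 = 199.5.

199.5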